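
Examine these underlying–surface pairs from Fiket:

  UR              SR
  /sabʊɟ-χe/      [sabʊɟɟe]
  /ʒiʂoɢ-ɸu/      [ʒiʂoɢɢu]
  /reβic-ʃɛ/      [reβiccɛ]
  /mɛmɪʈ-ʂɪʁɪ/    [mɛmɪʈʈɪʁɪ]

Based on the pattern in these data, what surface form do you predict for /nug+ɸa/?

[nugga]

The data show progressive total assimilation (/χ/ → [ɟ] after /ɟ/; /ɸ/ → [ɢ] after /ɢ/; /ʃ/ → [c] after /c/; /ʂ/ → [ʈ] after /ʈ/): in every case the target segment becomes identical to its preceding neighbour, copying more than a single feature.
/ɸ/ is the segment targeted by the rule; it sits immediately after /g/, so it assimilates completely and surfaces as [g].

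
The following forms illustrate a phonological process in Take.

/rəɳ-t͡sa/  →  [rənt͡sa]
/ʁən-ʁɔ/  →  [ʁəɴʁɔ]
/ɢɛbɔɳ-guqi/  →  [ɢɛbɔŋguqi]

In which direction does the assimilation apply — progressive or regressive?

regressive

Underlying /ɳ/ is realised as [n] next to /t͡s/; /t͡s/ itself does not change.
The change retroflex → alveolar matches the place of the following /t͡s/, identifying this as place assimilation.
The same holds elsewhere in the data: /n/ → [ɴ] before /ʁ/ (alveolar → uvular, matching uvular); /ɳ/ → [ŋ] before /g/ (retroflex → velar, matching velar) — only place changes, and always toward the following segment.
The trigger is the following segment, so the direction is regressive (anticipatory).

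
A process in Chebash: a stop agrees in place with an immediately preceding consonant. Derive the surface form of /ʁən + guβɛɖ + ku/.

/g/ is a voiced velar stop. The preceding trigger /n/ is alveolar, so /g/ must become alveolar as well.
Changing only its place to alveolar gives [d] — the voiced alveolar stop.
At the second juncture, /k/ likewise becomes [ʈ] adjacent to /ɖ/.

[ʁənduβɛɖʈu]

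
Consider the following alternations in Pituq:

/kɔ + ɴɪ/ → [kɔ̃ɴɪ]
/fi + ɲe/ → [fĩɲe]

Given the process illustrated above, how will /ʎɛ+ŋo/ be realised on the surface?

The data show regressive nasality assimilation (vowel nasalisation): /ɔ/ → [ɔ̃] before /ɴ/; /i/ → [ĩ] before /ɲ/ — a vowel is nasalised by an immediately following nasal consonant.
/ɛ/ sits next to the nasal /ŋ/ and is therefore nasalised to [ɛ̃].

[ʎɛ̃ŋo]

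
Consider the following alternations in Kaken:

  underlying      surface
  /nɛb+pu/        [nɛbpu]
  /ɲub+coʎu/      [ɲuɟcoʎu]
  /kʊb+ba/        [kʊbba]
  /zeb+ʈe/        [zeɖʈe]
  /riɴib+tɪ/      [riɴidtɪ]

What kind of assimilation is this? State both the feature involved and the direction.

regressive place assimilation

The segment that alternates is /b/, which surfaces as [ɟ] when adjacent to /c/.
/b/ is bilabial while /c/ is palatal; the output [ɟ] is palatal, matching the trigger — so the feature that spreads is place.
Manner and voice are unchanged, so the assimilation is partial, not total.
The other alternating forms pattern the same way: /b/ → [ɖ] before /ʈ/ (bilabial → retroflex, matching retroflex); /b/ → [d] before /t/ (bilabial → alveolar, matching alveolar) — only place changes, and always toward the following segment.
Nothing changes in [nɛbpu], [kʊbba]: there the adjacent consonants already agree in place (/b/ and /p/ are both bilabial; /b/ and /b/ are both bilabial), so these forms are consistent with the same rule.
The trigger is the following segment, so the direction is regressive (anticipatory).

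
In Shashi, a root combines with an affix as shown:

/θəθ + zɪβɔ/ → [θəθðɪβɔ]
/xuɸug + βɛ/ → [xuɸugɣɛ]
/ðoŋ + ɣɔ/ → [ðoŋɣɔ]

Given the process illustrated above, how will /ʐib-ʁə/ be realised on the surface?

The data show progressive place assimilation: /z/ → [ð] after /θ/; /β/ → [ɣ] after /g/. In each pair only place changes, matching the preceding consonant, while manner and voice stay constant.
No alternation appears in [ðoŋɣɔ]: there the adjacent consonants already agree in place (/ɣ/ and /ŋ/ are both velar), so this form is consistent with the same rule.
The rule targets /ʁ/ (voiced uvular fricative), which sits after the trigger /b/ (bilabial).
The voiced bilabial fricative is [β], so /ʁ/ → [β].

[ʐibβə]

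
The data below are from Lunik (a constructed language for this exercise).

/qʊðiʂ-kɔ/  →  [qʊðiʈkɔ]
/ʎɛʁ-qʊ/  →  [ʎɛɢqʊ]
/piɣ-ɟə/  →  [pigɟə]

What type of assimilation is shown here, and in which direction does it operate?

regressive manner assimilation

Underlying /ʂ/ is realised as [ʈ] next to /k/; /k/ itself does not change.
The change fricative → stop matches the manner of the following /k/, identifying this as manner assimilation.
Place and voice are unchanged, so the assimilation is partial, not total.
Checking the remaining alternations: /ʁ/ → [ɢ] before /q/ (fricative → stop, matching a stop); /ɣ/ → [g] before /ɟ/ (fricative → stop, matching a stop) — only manner changes, and always toward the following segment.
The trigger is the following segment, so the direction is regressive (anticipatory).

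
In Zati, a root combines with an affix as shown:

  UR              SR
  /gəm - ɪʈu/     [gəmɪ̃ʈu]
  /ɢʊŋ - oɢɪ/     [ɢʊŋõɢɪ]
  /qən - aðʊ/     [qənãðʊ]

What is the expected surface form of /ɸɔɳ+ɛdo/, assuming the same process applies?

[ɸɔɳɛ̃do]

The data show progressive nasality assimilation (vowel nasalisation): /ɪ/ → [ɪ̃] after /m/; /o/ → [õ] after /ŋ/; /a/ → [ã] after /n/ — a vowel is nasalised by an immediately preceding nasal consonant.
The vowel /ɛ/ is adjacent to the preceding nasal /ɳ/, so it acquires [+nasal] and surfaces as [ɛ̃].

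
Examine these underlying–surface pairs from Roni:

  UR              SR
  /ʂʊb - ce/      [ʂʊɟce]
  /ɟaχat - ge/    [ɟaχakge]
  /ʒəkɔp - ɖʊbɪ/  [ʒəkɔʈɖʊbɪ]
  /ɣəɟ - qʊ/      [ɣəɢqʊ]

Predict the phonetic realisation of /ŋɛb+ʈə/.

The data show regressive place assimilation: /b/ → [ɟ] before /c/; /t/ → [k] before /g/; /p/ → [ʈ] before /ɖ/; /ɟ/ → [ɢ] before /q/. In each pair only place changes, matching the following consonant, while manner and voice stay constant.
/b/ is a voiced bilabial stop. The following trigger /ʈ/ is retroflex, so /b/ must become retroflex as well.
A voiced retroflex stop is [ɖ], so the surface segment is [ɖ].

[ŋɛɖʈə]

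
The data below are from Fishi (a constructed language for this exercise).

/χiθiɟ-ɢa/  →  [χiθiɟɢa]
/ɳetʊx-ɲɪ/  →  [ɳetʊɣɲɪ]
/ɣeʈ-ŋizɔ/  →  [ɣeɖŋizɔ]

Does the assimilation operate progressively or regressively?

Comparing underlying and surface forms, /x/ → [ɣ] is the alternation; the neighbouring /ɲ/ is constant.
The change voiceless → voiced matches the voicing of the following /ɲ/, identifying this as voicing assimilation.
The same holds elsewhere in the data: /ʈ/ → [ɖ] before /ŋ/ (voiceless → voiced, matching voiced) — only voicing changes, and always toward the following segment.
Nothing changes in [χiθiɟɢa]: there the adjacent consonants already agree in voicing (/ɟ/ and /ɢ/ are both voiced), so this form is consistent with the same rule.
The trigger is the following segment, so the direction is regressive (anticipatory).

regressive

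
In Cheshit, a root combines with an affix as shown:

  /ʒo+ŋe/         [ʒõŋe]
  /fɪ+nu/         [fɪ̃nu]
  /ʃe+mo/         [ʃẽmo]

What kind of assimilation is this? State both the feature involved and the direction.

The vowel /o/ surfaces as nasalised [õ] next to the following nasal /ŋ/ — it has acquired the [+nasal] feature of its neighbour.
The other forms show the same pattern: /ɪ/ → [ɪ̃] before /n/; /e/ → [ẽ] before /m/ — each time a vowel is nasalised next to a following nasal.
Because the conditioning nasal is to the right of the vowel that changes, the process is regressive (anticipatory).

regressive nasality assimilation (vowel nasalisation)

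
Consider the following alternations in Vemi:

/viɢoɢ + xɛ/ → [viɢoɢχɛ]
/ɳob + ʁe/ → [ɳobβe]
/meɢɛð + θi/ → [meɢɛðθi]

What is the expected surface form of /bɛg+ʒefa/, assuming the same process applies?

[bɛgɣefa]

The data show progressive place assimilation: /x/ → [χ] after /ɢ/; /ʁ/ → [β] after /b/. In each pair only place changes, matching the preceding consonant, while manner and voice stay constant.
Nothing changes in [meɢɛðθi]: there the adjacent consonants already agree in place (/θ/ and /ð/ are both dental), so this form is consistent with the same rule.
/ʒ/ is a voiced postalveolar fricative. The preceding trigger /g/ is velar, so /ʒ/ must become velar as well.
Changing only its place to velar gives [ɣ] — the voiced velar fricative.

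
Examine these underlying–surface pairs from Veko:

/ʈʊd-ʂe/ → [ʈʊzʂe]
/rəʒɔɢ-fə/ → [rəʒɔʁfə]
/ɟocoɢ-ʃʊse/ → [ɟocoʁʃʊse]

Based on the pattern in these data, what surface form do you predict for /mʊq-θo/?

The data show regressive manner assimilation: /d/ → [z] before /ʂ/; /ɢ/ → [ʁ] before /f/; /ɢ/ → [ʁ] before /ʃ/. In each pair only manner changes, matching the following consonant, while place and voice stay constant.
/q/ is a voiceless uvular stop. The following trigger /θ/ is a fricative, so /q/ must become a fricative as well.
Changing only its manner to fricative gives [χ] — the voiceless uvular fricative.

[mʊχθo]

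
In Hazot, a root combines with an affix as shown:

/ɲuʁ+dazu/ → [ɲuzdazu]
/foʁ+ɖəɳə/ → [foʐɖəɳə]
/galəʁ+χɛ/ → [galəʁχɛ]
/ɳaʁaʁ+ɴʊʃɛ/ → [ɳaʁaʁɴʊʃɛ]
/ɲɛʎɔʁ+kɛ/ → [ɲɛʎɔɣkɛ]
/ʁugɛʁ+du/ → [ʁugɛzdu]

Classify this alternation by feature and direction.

Underlying /ʁ/ is realised as [z] next to /d/; /d/ itself does not change.
The change uvular → alveolar matches the place of the following /d/, identifying this as place assimilation.
Manner and voice are unchanged, so the assimilation is partial, not total.
Checking the remaining alternations: /ʁ/ → [ʐ] before /ɖ/ (uvular → retroflex, matching retroflex); /ʁ/ → [ɣ] before /k/ (uvular → velar, matching velar) — only place changes, and always toward the following segment.
No alternation appears in [galəʁχɛ], [ɳaʁaʁɴʊʃɛ]: there the adjacent consonants already agree in place (/ʁ/ and /χ/ are both uvular; /ʁ/ and /ɴ/ are both uvular), so these forms are consistent with the same rule.
Since the segment that changes precedes the conditioning segment, the assimilation is regressive.

regressive place assimilation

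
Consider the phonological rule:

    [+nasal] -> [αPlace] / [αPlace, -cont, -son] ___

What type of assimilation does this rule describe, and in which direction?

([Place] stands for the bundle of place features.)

The shared variable α links the value of the place features (abbreviated [Place]) on the target to the same value on the neighbouring segment, so place is the feature that assimilates.
The conditioning segment sits to the left of the focus bar, meaning the trigger precedes the segment that changes — progressive assimilation.

progressive place assimilation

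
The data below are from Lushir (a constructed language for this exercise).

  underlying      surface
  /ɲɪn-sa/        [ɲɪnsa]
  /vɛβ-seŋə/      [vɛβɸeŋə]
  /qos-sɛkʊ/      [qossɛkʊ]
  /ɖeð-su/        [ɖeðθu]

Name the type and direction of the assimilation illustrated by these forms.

Underlying /s/ is realised as [ɸ] next to /β/; /β/ itself does not change.
/s/ is alveolar while /β/ is bilabial; the output [ɸ] is bilabial, matching the trigger — so the feature that spreads is place.
Manner and voice are unchanged, so the assimilation is partial, not total.
The same holds elsewhere in the data: /s/ → [θ] after /ð/ (alveolar → dental, matching dental) — only place changes, and always toward the preceding segment.
No alternation appears in [ɲɪnsa], [qossɛkʊ]: there the adjacent consonants already agree in place (/s/ and /n/ are both alveolar; /s/ and /s/ are both alveolar), so these forms are consistent with the same rule.
Since the segment that changes follows the conditioning segment, the assimilation is progressive.

progressive place assimilation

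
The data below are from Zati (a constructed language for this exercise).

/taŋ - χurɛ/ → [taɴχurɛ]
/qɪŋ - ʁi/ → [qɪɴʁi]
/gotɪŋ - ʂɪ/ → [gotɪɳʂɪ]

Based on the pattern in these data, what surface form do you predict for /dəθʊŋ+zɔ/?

The data show regressive place assimilation: /ŋ/ → [ɴ] before /χ/; /ŋ/ → [ɴ] before /ʁ/; /ŋ/ → [ɳ] before /ʂ/. In each pair only place changes, matching the following consonant, while manner and voice stay constant.
The rule targets /ŋ/ (voiced velar nasal), which sits before the trigger /z/ (alveolar).
The voiced alveolar nasal is [n], so /ŋ/ → [n].

[dəθʊnzɔ]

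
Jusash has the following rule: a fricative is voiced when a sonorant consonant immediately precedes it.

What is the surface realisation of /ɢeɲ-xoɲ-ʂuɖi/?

[ɢeɲɣoɲʐuɖi]

/x/ is a voiceless velar fricative. The preceding trigger /ɲ/ is voiced, so /x/ must become voiced as well.
The voiced velar fricative is [ɣ], so /x/ → [ɣ].
The same rule applies at the second boundary: /ʂ/ → [ʐ] next to /ɲ/.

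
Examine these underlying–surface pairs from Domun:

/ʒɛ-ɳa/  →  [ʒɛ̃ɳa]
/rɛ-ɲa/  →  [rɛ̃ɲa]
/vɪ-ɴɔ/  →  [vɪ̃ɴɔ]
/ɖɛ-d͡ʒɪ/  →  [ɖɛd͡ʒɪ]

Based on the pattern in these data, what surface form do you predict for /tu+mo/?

[tũmo]

The data show regressive nasality assimilation (vowel nasalisation): /ɛ/ → [ɛ̃] before /ɳ/; /ɛ/ → [ɛ̃] before /ɲ/; /ɪ/ → [ɪ̃] before /ɴ/ — a vowel is nasalised by an immediately following nasal consonant.
No change occurs in [ɖɛd͡ʒɪ] because the vowel at the boundary is adjacent to an oral consonant, not a nasal (/ɛ/ next to /d͡ʒ/).
The vowel /u/ is adjacent to the following nasal /m/, so it acquires [+nasal] and surfaces as [ũ].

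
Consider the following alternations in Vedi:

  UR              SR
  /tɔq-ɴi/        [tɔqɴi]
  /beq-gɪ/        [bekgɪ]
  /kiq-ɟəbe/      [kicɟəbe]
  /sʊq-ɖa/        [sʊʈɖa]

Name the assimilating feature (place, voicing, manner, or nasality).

Comparing underlying and surface forms, /q/ → [k] is the alternation; the neighbouring /g/ is constant.
The change uvular → velar matches the place of the following /g/, identifying this as place assimilation.
The other alternating forms pattern the same way: /q/ → [c] before /ɟ/ (uvular → palatal, matching palatal); /q/ → [ʈ] before /ɖ/ (uvular → retroflex, matching retroflex) — only place changes, and always toward the following segment.
Nothing changes in [tɔqɴi]: there the adjacent consonants already agree in place (/q/ and /ɴ/ are both uvular), so this form is consistent with the same rule.

place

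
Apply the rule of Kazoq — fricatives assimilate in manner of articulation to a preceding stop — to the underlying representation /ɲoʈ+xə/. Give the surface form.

[ɲoʈkə]

/x/ is a voiceless velar fricative. The preceding trigger /ʈ/ is a stop, so /x/ must become a stop as well.
Changing only its manner to stop gives [k] — the voiceless velar stop.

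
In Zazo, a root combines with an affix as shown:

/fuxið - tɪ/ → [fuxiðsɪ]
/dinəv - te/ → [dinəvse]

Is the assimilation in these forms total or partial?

Underlying /t/ is realised as [s] next to /ð/; /ð/ itself does not change.
The change stop → fricative matches the manner of the preceding /ð/, identifying this as manner assimilation.
Place and voice are unchanged, so the assimilation is partial, not total.
The same holds elsewhere in the data: /t/ → [s] after /v/ (stop → fricative, matching a fricative) — only manner changes, and always toward the preceding segment.

partial assimilation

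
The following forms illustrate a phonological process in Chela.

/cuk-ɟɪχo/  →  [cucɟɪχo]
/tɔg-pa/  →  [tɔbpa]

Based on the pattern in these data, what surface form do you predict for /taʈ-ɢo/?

[taqɢo]

The data show regressive place assimilation: /k/ → [c] before /ɟ/; /g/ → [b] before /p/. In each pair only place changes, matching the following consonant, while manner and voice stay constant.
The rule targets /ʈ/ (voiceless retroflex stop), which sits before the trigger /ɢ/ (uvular).
A voiceless uvular stop is [q], so the surface segment is [q].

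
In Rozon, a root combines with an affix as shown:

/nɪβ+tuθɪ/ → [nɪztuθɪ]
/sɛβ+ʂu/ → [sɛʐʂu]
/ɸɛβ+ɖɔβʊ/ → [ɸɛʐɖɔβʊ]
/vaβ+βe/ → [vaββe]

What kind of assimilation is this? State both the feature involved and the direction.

regressive place assimilation

Underlying /β/ is realised as [z] next to /t/; /t/ itself does not change.
The change bilabial → alveolar matches the place of the following /t/, identifying this as place assimilation.
Manner and voice are unchanged, so the assimilation is partial, not total.
The same holds elsewhere in the data: /β/ → [ʐ] before /ʂ/ (bilabial → retroflex, matching retroflex); /β/ → [ʐ] before /ɖ/ (bilabial → retroflex, matching retroflex) — only place changes, and always toward the following segment.
No alternation appears in [vaββe]: there the adjacent consonants already agree in place (/β/ and /β/ are both bilabial), so this form is consistent with the same rule.
Since the segment that changes precedes the conditioning segment, the assimilation is regressive.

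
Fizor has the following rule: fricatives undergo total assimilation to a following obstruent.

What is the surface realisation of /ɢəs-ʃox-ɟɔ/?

/s/ is the segment targeted by the rule; it sits immediately before /ʃ/, so it assimilates completely and surfaces as [ʃ].
At the second juncture, /x/ likewise becomes [ɟ] adjacent to /ɟ/.

[ɢəʃʃoɟɟɔ]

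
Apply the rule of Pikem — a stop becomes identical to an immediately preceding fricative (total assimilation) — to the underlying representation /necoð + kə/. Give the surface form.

[necoððə]

/k/ is the segment targeted by the rule; it sits immediately after /ð/, so it assimilates completely and surfaces as [ð].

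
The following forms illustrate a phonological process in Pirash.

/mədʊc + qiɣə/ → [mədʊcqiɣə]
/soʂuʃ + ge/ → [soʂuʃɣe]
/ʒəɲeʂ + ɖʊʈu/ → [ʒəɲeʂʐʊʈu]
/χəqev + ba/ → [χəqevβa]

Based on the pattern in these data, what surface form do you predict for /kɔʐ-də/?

[kɔʐzə]

The data show progressive manner assimilation: /g/ → [ɣ] after /ʃ/; /ɖ/ → [ʐ] after /ʂ/; /b/ → [β] after /v/. In each pair only manner changes, matching the preceding consonant, while place and voice stay constant.
No alternation appears in [mədʊcqiɣə]: there the adjacent consonants already agree in manner (/q/ and /c/ are both stops), so this form is consistent with the same rule.
/d/ is a voiced alveolar stop. The preceding trigger /ʐ/ is a fricative, so /d/ must become a fricative as well.
A voiced alveolar fricative is [z], so the surface segment is [z].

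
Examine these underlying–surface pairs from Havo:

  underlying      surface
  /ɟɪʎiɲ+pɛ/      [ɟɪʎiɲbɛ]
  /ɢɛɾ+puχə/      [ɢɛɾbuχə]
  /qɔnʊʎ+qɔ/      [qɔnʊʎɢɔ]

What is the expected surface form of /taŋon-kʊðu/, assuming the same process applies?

The data show progressive voicing assimilation: /p/ → [b] after /ɲ/; /p/ → [b] after /ɾ/; /q/ → [ɢ] after /ʎ/. In each pair only voicing changes, matching the preceding consonant, while place and manner stay constant.
The rule targets /k/ (voiceless velar stop), which sits after the trigger /n/ (voiced).
Changing only its voicing to voiced gives [g] — the voiced velar stop.

[taŋongʊðu]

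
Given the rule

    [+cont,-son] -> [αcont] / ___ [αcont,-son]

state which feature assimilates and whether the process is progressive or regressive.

regressive manner assimilation

The rule copies [cont] (continuancy) from the environment onto the target fricatives; since [±cont] encodes the stop/fricative manner contrast, the assimilating dimension is manner.
Since the environment is written after the underscore, the trigger follows the target; the direction is regressive.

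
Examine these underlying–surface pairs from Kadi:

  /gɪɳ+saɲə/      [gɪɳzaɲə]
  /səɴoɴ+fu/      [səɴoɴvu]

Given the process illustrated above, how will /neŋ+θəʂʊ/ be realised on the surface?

[neŋðəʂʊ]

The data show progressive voicing assimilation: /s/ → [z] after /ɳ/; /f/ → [v] after /ɴ/. In each pair only voicing changes, matching the preceding consonant, while place and manner stay constant.
The rule targets /θ/ (voiceless dental fricative), which sits after the trigger /ŋ/ (voiced).
The voiced dental fricative is [ð], so /θ/ → [ð].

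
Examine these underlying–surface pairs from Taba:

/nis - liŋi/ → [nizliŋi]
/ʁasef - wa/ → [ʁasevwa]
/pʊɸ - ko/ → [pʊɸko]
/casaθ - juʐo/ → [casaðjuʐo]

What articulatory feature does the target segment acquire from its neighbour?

Comparing underlying and surface forms, /s/ → [z] is the alternation; the neighbouring /l/ is constant.
/s/ is voiceless while /l/ is voiced; the output [z] is voiced, matching the trigger — so the feature that spreads is voicing.
The other alternating forms pattern the same way: /f/ → [v] before /w/ (voiceless → voiced, matching voiced); /θ/ → [ð] before /j/ (voiceless → voiced, matching voiced) — only voicing changes, and always toward the following segment.
No alternation appears in [pʊɸko]: there the adjacent consonants already agree in voicing (/ɸ/ and /k/ are both voiceless), so this form is consistent with the same rule.

voicing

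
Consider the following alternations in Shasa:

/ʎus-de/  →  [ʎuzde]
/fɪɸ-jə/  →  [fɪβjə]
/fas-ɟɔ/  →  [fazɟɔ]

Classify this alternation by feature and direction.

regressive voicing assimilation

Underlying /s/ is realised as [z] next to /d/; /d/ itself does not change.
/s/ is voiceless while /d/ is voiced; the output [z] is voiced, matching the trigger — so the feature that spreads is voicing.
Place and manner are unchanged, so the assimilation is partial, not total.
Checking the remaining alternations: /ɸ/ → [β] before /j/ (voiceless → voiced, matching voiced); /s/ → [z] before /ɟ/ (voiceless → voiced, matching voiced) — only voicing changes, and always toward the following segment.
The trigger is the following segment, so the direction is regressive (anticipatory).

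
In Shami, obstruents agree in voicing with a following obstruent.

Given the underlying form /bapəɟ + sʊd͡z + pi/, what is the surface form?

[bapəcsʊt͡spi]

The rule targets /ɟ/ (voiced palatal stop), which sits before the trigger /s/ (voiceless).
The voiceless palatal stop is [c], so /ɟ/ → [c].
At the second juncture, /d͡z/ likewise becomes [t͡s] adjacent to /p/.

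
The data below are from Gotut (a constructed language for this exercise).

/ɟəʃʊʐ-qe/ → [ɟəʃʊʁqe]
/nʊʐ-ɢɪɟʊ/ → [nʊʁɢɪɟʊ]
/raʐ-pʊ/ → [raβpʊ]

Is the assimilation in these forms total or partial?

partial assimilation

The segment that alternates is /ʐ/, which surfaces as [ʁ] when adjacent to /q/.
/ʐ/ is retroflex while /q/ is uvular; the output [ʁ] is uvular, matching the trigger — so the feature that spreads is place.
Manner and voice are unchanged, so the assimilation is partial, not total.
The same holds elsewhere in the data: /ʐ/ → [ʁ] before /ɢ/ (retroflex → uvular, matching uvular); /ʐ/ → [β] before /p/ (retroflex → bilabial, matching bilabial) — only place changes, and always toward the following segment.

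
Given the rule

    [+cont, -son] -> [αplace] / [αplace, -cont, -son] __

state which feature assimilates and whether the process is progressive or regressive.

The rule copies the place features (abbreviated [place]) from the environment onto the target, so the assimilating feature is place.
The conditioning segment sits to the left of the focus bar, meaning the trigger precedes the segment that changes — progressive assimilation.

progressive place assimilation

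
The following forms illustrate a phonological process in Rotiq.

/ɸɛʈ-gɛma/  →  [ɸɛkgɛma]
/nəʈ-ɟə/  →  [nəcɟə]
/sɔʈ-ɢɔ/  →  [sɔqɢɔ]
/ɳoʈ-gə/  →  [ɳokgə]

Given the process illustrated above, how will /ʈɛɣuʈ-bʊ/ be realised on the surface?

The data show regressive place assimilation: /ʈ/ → [k] before /g/; /ʈ/ → [c] before /ɟ/; /ʈ/ → [q] before /ɢ/. In each pair only place changes, matching the following consonant, while manner and voice stay constant.
The rule targets /ʈ/ (voiceless retroflex stop), which sits before the trigger /b/ (bilabial).
A voiceless bilabial stop is [p], so the surface segment is [p].

[ʈɛɣupbʊ]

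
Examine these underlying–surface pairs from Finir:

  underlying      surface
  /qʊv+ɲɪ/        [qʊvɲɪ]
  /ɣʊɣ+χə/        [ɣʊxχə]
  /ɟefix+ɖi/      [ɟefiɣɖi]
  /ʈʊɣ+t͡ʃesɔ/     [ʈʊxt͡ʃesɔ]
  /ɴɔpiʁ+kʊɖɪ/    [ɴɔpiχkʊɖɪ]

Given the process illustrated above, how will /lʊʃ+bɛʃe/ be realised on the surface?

The data show regressive voicing assimilation: /ɣ/ → [x] before /χ/; /x/ → [ɣ] before /ɖ/; /ɣ/ → [x] before /t͡ʃ/; /ʁ/ → [χ] before /k/. In each pair only voicing changes, matching the following consonant, while place and manner stay constant.
Nothing changes in [qʊvɲɪ]: there the adjacent consonants already agree in voicing (/v/ and /ɲ/ are both voiced), so this form is consistent with the same rule.
The rule targets /ʃ/ (voiceless postalveolar fricative), which sits before the trigger /b/ (voiced).
Changing only its voicing to voiced gives [ʒ] — the voiced postalveolar fricative.

[lʊʒbɛʃe]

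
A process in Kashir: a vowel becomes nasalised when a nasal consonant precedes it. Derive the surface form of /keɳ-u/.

The vowel /u/ is adjacent to the preceding nasal /ɳ/, so it acquires [+nasal] and surfaces as [ũ].

[keɳũ]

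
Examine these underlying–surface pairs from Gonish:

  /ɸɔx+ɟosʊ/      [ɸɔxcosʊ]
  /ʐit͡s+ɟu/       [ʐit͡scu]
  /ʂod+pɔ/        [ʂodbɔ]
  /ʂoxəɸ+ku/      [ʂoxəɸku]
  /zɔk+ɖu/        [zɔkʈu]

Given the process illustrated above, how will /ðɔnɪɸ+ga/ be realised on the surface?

The data show progressive voicing assimilation: /ɟ/ → [c] after /x/; /ɟ/ → [c] after /t͡s/; /p/ → [b] after /d/; /ɖ/ → [ʈ] after /k/. In each pair only voicing changes, matching the preceding consonant, while place and manner stay constant.
Nothing changes in [ʂoxəɸku]: there the adjacent consonants already agree in voicing (/k/ and /ɸ/ are both voiceless), so this form is consistent with the same rule.
The rule targets /g/ (voiced velar stop), which sits after the trigger /ɸ/ (voiceless).
The voiceless velar stop is [k], so /g/ → [k].

[ðɔnɪɸka]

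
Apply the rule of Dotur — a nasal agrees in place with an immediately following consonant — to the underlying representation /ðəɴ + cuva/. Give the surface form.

/ɴ/ is a voiced uvular nasal. The following trigger /c/ is palatal, so /ɴ/ must become palatal as well.
Changing only its place to palatal gives [ɲ] — the voiced palatal nasal.

[ðəɲcuva]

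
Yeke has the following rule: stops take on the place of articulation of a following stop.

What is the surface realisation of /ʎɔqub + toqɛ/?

/b/ is a voiced bilabial stop. The following trigger /t/ is alveolar, so /b/ must become alveolar as well.
A voiced alveolar stop is [d], so the surface segment is [d].

[ʎɔqudtoqɛ]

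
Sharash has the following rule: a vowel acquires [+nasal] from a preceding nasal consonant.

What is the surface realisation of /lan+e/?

[lanẽ]

/e/ sits next to the nasal /n/ and is therefore nasalised to [ẽ].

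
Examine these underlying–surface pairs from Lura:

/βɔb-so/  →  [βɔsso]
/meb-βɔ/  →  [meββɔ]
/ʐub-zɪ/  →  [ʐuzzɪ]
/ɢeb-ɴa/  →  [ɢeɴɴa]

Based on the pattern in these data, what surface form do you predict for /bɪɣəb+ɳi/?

[bɪɣəɳɳi]

The data show regressive total assimilation (/b/ → [s] before /s/; /b/ → [β] before /β/; /b/ → [z] before /z/; /b/ → [ɴ] before /ɴ/): in every case the target segment becomes identical to its following neighbour, copying more than a single feature.
/b/ is the segment targeted by the rule; it sits immediately before /ɳ/, so it assimilates completely and surfaces as [ɳ].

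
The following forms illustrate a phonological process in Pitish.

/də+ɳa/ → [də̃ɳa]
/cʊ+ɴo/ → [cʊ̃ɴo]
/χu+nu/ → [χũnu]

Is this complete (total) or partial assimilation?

partial assimilation

The vowel /ə/ surfaces as nasalised [ə̃] next to the following nasal /ɳ/ — it has acquired the [+nasal] feature of its neighbour.
The other forms show the same pattern: /ʊ/ → [ʊ̃] before /ɴ/; /u/ → [ũ] before /n/ — each time a vowel is nasalised next to a following nasal.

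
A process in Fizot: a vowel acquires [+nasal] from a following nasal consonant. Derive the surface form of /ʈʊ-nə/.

/ʊ/ sits next to the nasal /n/ and is therefore nasalised to [ʊ̃].

[ʈʊ̃nə]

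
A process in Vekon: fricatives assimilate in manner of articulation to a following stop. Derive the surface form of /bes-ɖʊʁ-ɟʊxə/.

The rule targets /s/ (voiceless alveolar fricative), which sits before the trigger /ɖ/ (stop).
Changing only its manner to stop gives [t] — the voiceless alveolar stop.
The same rule applies at the second boundary: /ʁ/ → [ɢ] next to /ɟ/.

[betɖʊɢɟʊxə]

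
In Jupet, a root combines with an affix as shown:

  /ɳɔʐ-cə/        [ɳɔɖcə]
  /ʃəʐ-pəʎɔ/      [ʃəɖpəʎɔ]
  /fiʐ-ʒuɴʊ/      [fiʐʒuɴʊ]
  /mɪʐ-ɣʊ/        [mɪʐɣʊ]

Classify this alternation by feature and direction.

The segment that alternates is /ʐ/, which surfaces as [ɖ] when adjacent to /c/.
The change fricative → stop matches the manner of the following /c/, identifying this as manner assimilation.
Place and voice are unchanged, so the assimilation is partial, not total.
The other alternating form patterns the same way: /ʐ/ → [ɖ] before /p/ (fricative → stop, matching a stop) — only manner changes, and always toward the following segment.
No alternation appears in [fiʐʒuɴʊ], [mɪʐɣʊ]: there the adjacent consonants already agree in manner (/ʐ/ and /ʒ/ are both fricatives; /ʐ/ and /ɣ/ are both fricatives), so these forms are consistent with the same rule.
Since the segment that changes precedes the conditioning segment, the assimilation is regressive.

regressive manner assimilation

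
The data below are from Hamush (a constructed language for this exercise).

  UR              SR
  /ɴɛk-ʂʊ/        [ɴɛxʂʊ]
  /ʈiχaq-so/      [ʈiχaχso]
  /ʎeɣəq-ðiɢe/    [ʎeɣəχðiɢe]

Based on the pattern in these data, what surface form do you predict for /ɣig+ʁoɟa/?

The data show regressive manner assimilation: /k/ → [x] before /ʂ/; /q/ → [χ] before /s/; /q/ → [χ] before /ð/. In each pair only manner changes, matching the following consonant, while place and voice stay constant.
/g/ is a voiced velar stop. The following trigger /ʁ/ is a fricative, so /g/ must become a fricative as well.
A voiced velar fricative is [ɣ], so the surface segment is [ɣ].

[ɣiɣʁoɟa]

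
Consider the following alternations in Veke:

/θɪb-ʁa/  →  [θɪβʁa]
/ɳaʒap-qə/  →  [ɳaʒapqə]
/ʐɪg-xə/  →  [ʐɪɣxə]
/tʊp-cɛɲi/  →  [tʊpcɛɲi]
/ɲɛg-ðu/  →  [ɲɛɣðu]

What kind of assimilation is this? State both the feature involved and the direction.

regressive manner assimilation

The segment that alternates is /b/, which surfaces as [β] when adjacent to /ʁ/.
/b/ is a stop while /ʁ/ is a fricative; the output [β] is a fricative, matching the trigger — so the feature that spreads is manner.
Place and voice are unchanged, so the assimilation is partial, not total.
Checking the remaining alternations: /g/ → [ɣ] before /x/ (stop → fricative, matching a fricative); /g/ → [ɣ] before /ð/ (stop → fricative, matching a fricative) — only manner changes, and always toward the following segment.
Nothing changes in [ɳaʒapqə], [tʊpcɛɲi]: there the adjacent consonants already agree in manner (/p/ and /q/ are both stops; /p/ and /c/ are both stops), so these forms are consistent with the same rule.
Since the segment that changes precedes the conditioning segment, the assimilation is regressive.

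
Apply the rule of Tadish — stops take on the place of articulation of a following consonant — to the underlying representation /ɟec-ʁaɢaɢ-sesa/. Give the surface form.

The rule targets /c/ (voiceless palatal stop), which sits before the trigger /ʁ/ (uvular).
The voiceless uvular stop is [q], so /c/ → [q].
At the second juncture, /ɢ/ likewise becomes [d] adjacent to /s/.

[ɟeqʁaɢadsesa]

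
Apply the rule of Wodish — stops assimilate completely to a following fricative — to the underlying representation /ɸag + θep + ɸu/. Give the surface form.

[ɸaθθeɸɸu]

/g/ is the segment targeted by the rule; it sits immediately before /θ/, so it assimilates completely and surfaces as [θ].
The same rule applies at the second boundary: /p/ → [ɸ] next to /ɸ/.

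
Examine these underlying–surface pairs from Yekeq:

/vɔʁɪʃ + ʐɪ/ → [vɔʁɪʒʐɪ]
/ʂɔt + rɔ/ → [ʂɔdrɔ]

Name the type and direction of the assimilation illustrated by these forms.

regressive voicing assimilation

Comparing underlying and surface forms, /ʃ/ → [ʒ] is the alternation; the neighbouring /ʐ/ is constant.
/ʃ/ is voiceless while /ʐ/ is voiced; the output [ʒ] is voiced, matching the trigger — so the feature that spreads is voicing.
Place and manner are unchanged, so the assimilation is partial, not total.
Checking the remaining alternation: /t/ → [d] before /r/ (voiceless → voiced, matching voiced) — only voicing changes, and always toward the following segment.
Since the segment that changes precedes the conditioning segment, the assimilation is regressive.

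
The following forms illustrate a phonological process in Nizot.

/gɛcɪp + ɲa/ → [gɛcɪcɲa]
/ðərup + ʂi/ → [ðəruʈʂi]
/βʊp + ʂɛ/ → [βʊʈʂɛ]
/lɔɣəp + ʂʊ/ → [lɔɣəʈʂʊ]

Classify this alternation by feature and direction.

The segment that alternates is /p/, which surfaces as [c] when adjacent to /ɲ/.
/p/ is bilabial while /ɲ/ is palatal; the output [c] is palatal, matching the trigger — so the feature that spreads is place.
Manner and voice are unchanged, so the assimilation is partial, not total.
The other alternating form patterns the same way: /p/ → [ʈ] before /ʂ/ (bilabial → retroflex, matching retroflex) — only place changes, and always toward the following segment.
The trigger is the following segment, so the direction is regressive (anticipatory).

regressive place assimilation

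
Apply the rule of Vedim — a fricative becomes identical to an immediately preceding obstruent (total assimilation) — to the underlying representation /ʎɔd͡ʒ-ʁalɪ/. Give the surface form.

/ʁ/ is the segment targeted by the rule; it sits immediately after /d͡ʒ/, so it assimilates completely and surfaces as [d͡ʒ].

[ʎɔd͡ʒd͡ʒalɪ]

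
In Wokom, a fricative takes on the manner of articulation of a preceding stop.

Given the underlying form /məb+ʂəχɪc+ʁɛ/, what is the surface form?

[məbʈəχɪcɢɛ]

The rule targets /ʂ/ (voiceless retroflex fricative), which sits after the trigger /b/ (stop).
Changing only its manner to stop gives [ʈ] — the voiceless retroflex stop.
The same rule applies at the second boundary: /ʁ/ → [ɢ] next to /c/.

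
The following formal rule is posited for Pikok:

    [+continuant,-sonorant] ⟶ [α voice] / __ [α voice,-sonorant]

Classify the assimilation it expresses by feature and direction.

The shared variable α links the value of [voice] on the target to the same value on the neighbouring segment, so voicing is the feature that assimilates.
The conditioning segment sits to the right of the focus bar, meaning the trigger follows the segment that changes — regressive assimilation.

regressive voicing assimilation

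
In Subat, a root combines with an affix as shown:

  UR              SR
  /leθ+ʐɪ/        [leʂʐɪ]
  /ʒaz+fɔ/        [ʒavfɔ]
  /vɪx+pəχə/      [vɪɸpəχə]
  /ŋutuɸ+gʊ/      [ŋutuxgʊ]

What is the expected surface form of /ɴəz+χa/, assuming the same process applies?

The data show regressive place assimilation: /θ/ → [ʂ] before /ʐ/; /z/ → [v] before /f/; /x/ → [ɸ] before /p/; /ɸ/ → [x] before /g/. In each pair only place changes, matching the following consonant, while manner and voice stay constant.
/z/ is a voiced alveolar fricative. The following trigger /χ/ is uvular, so /z/ must become uvular as well.
The voiced uvular fricative is [ʁ], so /z/ → [ʁ].

[ɴəʁχa]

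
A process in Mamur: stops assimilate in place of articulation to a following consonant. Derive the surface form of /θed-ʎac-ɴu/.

[θeɟʎaqɴu]

The rule targets /d/ (voiced alveolar stop), which sits before the trigger /ʎ/ (palatal).
A voiced palatal stop is [ɟ], so the surface segment is [ɟ].
At the second juncture, /c/ likewise becomes [q] adjacent to /ɴ/.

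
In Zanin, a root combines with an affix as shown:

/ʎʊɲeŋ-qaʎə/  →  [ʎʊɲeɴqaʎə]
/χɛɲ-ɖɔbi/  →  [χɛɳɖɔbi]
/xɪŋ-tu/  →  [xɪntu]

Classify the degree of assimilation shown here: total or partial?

Underlying /ŋ/ is realised as [ɴ] next to /q/; /q/ itself does not change.
The change velar → uvular matches the place of the following /q/, identifying this as place assimilation.
Manner and voice are unchanged, so the assimilation is partial, not total.
The other alternating forms pattern the same way: /ɲ/ → [ɳ] before /ɖ/ (palatal → retroflex, matching retroflex); /ŋ/ → [n] before /t/ (velar → alveolar, matching alveolar) — only place changes, and always toward the following segment.

partial assimilation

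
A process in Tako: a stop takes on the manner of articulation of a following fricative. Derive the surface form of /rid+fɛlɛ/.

/d/ is a voiced alveolar stop. The following trigger /f/ is a fricative, so /d/ must become a fricative as well.
A voiced alveolar fricative is [z], so the surface segment is [z].

[rizfɛlɛ]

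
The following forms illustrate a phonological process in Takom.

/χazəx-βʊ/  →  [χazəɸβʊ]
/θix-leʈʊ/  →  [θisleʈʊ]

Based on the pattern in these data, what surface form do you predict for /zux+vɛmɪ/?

[zufvɛmɪ]

The data show regressive place assimilation: /x/ → [ɸ] before /β/; /x/ → [s] before /l/. In each pair only place changes, matching the following consonant, while manner and voice stay constant.
/x/ is a voiceless velar fricative. The following trigger /v/ is labiodental, so /x/ must become labiodental as well.
Changing only its place to labiodental gives [f] — the voiceless labiodental fricative.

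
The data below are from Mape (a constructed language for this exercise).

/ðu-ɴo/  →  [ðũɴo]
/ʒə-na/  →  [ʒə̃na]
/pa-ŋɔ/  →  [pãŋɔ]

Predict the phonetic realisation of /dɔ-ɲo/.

The data show regressive nasality assimilation (vowel nasalisation): /u/ → [ũ] before /ɴ/; /ə/ → [ə̃] before /n/; /a/ → [ã] before /ŋ/ — a vowel is nasalised by an immediately following nasal consonant.
The vowel /ɔ/ is adjacent to the following nasal /ɲ/, so it acquires [+nasal] and surfaces as [ɔ̃].

[dɔ̃ɲo]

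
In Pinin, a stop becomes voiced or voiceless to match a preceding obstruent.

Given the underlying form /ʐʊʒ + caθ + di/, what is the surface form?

[ʐʊʒɟaθti]

/c/ is a voiceless palatal stop. The preceding trigger /ʒ/ is voiced, so /c/ must become voiced as well.
Changing only its voicing to voiced gives [ɟ] — the voiced palatal stop.
The same rule applies at the second boundary: /d/ → [t] next to /θ/.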